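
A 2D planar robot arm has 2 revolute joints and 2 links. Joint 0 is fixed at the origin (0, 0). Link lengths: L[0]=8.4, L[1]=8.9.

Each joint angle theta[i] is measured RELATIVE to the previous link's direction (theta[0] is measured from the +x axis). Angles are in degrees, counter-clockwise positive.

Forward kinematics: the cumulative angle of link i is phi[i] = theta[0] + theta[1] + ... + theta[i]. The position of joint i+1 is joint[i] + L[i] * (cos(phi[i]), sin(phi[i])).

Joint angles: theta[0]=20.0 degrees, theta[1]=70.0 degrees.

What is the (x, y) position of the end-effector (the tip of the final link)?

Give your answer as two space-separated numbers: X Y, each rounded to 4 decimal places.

Answer: 7.8934 11.7730

Derivation:
joint[0] = (0.0000, 0.0000)  (base)
link 0: phi[0] = 20 = 20 deg
  cos(20 deg) = 0.9397, sin(20 deg) = 0.3420
  joint[1] = (0.0000, 0.0000) + 8.4 * (0.9397, 0.3420) = (0.0000 + 7.8934, 0.0000 + 2.8730) = (7.8934, 2.8730)
link 1: phi[1] = 20 + 70 = 90 deg
  cos(90 deg) = 0.0000, sin(90 deg) = 1.0000
  joint[2] = (7.8934, 2.8730) + 8.9 * (0.0000, 1.0000) = (7.8934 + 0.0000, 2.8730 + 8.9000) = (7.8934, 11.7730)
End effector: (7.8934, 11.7730)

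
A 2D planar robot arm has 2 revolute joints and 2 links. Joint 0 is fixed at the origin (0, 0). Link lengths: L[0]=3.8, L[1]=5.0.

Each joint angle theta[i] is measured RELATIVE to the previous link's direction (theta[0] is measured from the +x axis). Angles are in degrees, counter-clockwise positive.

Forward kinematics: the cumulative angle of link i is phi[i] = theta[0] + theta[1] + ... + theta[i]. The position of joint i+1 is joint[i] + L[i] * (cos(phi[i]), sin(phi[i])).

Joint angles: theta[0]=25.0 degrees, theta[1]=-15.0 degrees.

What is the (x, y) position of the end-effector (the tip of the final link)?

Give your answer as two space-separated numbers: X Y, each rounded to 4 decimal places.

joint[0] = (0.0000, 0.0000)  (base)
link 0: phi[0] = 25 = 25 deg
  cos(25 deg) = 0.9063, sin(25 deg) = 0.4226
  joint[1] = (0.0000, 0.0000) + 3.8 * (0.9063, 0.4226) = (0.0000 + 3.4440, 0.0000 + 1.6059) = (3.4440, 1.6059)
link 1: phi[1] = 25 + -15 = 10 deg
  cos(10 deg) = 0.9848, sin(10 deg) = 0.1736
  joint[2] = (3.4440, 1.6059) + 5 * (0.9848, 0.1736) = (3.4440 + 4.9240, 1.6059 + 0.8682) = (8.3680, 2.4742)
End effector: (8.3680, 2.4742)

Answer: 8.3680 2.4742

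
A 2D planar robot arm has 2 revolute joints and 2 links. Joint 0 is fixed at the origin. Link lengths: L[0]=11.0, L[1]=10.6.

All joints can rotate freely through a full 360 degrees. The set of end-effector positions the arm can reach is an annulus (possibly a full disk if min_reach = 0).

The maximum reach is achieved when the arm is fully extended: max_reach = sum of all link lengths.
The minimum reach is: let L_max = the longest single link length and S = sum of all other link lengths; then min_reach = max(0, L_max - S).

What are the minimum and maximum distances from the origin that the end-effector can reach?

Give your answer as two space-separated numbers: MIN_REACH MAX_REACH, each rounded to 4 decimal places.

Link lengths: [11.0, 10.6]
max_reach = 11 + 10.6 = 21.6
L_max = max([11.0, 10.6]) = 11
S (sum of others) = 21.6 - 11 = 10.6
min_reach = max(0, 11 - 10.6) = max(0, 0.4) = 0.4

Answer: 0.4000 21.6000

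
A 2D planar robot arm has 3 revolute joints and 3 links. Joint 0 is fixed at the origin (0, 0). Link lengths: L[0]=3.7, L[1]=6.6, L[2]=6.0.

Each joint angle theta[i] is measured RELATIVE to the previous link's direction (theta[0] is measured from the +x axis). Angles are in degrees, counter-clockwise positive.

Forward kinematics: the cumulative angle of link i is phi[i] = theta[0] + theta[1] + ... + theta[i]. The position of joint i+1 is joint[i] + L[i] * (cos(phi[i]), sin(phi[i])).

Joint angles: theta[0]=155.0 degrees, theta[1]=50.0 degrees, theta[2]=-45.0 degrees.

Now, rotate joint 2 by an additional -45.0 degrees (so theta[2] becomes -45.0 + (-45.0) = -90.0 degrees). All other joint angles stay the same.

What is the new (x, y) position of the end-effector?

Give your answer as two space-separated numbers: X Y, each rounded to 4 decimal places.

Answer: -11.8707 4.2123

Derivation:
joint[0] = (0.0000, 0.0000)  (base)
link 0: phi[0] = 155 = 155 deg
  cos(155 deg) = -0.9063, sin(155 deg) = 0.4226
  joint[1] = (0.0000, 0.0000) + 3.7 * (-0.9063, 0.4226) = (0.0000 + -3.3533, 0.0000 + 1.5637) = (-3.3533, 1.5637)
link 1: phi[1] = 155 + 50 = 205 deg
  cos(205 deg) = -0.9063, sin(205 deg) = -0.4226
  joint[2] = (-3.3533, 1.5637) + 6.6 * (-0.9063, -0.4226) = (-3.3533 + -5.9816, 1.5637 + -2.7893) = (-9.3350, -1.2256)
link 2: phi[2] = 155 + 50 + -90 = 115 deg
  cos(115 deg) = -0.4226, sin(115 deg) = 0.9063
  joint[3] = (-9.3350, -1.2256) + 6 * (-0.4226, 0.9063) = (-9.3350 + -2.5357, -1.2256 + 5.4378) = (-11.8707, 4.2123)
End effector: (-11.8707, 4.2123)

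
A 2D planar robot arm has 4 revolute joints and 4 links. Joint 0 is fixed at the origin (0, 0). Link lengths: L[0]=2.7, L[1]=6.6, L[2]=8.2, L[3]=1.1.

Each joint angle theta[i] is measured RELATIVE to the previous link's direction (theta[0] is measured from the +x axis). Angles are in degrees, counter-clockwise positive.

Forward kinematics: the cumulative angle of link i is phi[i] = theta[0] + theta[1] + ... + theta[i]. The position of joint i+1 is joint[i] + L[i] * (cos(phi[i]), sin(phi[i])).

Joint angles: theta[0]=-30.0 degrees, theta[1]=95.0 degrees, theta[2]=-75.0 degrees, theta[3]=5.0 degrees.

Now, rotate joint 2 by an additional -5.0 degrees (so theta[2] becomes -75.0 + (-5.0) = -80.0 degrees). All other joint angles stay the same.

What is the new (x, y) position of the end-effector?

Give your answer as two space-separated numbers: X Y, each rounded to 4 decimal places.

Answer: 14.1314 2.3183

Derivation:
joint[0] = (0.0000, 0.0000)  (base)
link 0: phi[0] = -30 = -30 deg
  cos(-30 deg) = 0.8660, sin(-30 deg) = -0.5000
  joint[1] = (0.0000, 0.0000) + 2.7 * (0.8660, -0.5000) = (0.0000 + 2.3383, 0.0000 + -1.3500) = (2.3383, -1.3500)
link 1: phi[1] = -30 + 95 = 65 deg
  cos(65 deg) = 0.4226, sin(65 deg) = 0.9063
  joint[2] = (2.3383, -1.3500) + 6.6 * (0.4226, 0.9063) = (2.3383 + 2.7893, -1.3500 + 5.9816) = (5.1275, 4.6316)
link 2: phi[2] = -30 + 95 + -80 = -15 deg
  cos(-15 deg) = 0.9659, sin(-15 deg) = -0.2588
  joint[3] = (5.1275, 4.6316) + 8.2 * (0.9659, -0.2588) = (5.1275 + 7.9206, 4.6316 + -2.1223) = (13.0481, 2.5093)
link 3: phi[3] = -30 + 95 + -80 + 5 = -10 deg
  cos(-10 deg) = 0.9848, sin(-10 deg) = -0.1736
  joint[4] = (13.0481, 2.5093) + 1.1 * (0.9848, -0.1736) = (13.0481 + 1.0833, 2.5093 + -0.1910) = (14.1314, 2.3183)
End effector: (14.1314, 2.3183)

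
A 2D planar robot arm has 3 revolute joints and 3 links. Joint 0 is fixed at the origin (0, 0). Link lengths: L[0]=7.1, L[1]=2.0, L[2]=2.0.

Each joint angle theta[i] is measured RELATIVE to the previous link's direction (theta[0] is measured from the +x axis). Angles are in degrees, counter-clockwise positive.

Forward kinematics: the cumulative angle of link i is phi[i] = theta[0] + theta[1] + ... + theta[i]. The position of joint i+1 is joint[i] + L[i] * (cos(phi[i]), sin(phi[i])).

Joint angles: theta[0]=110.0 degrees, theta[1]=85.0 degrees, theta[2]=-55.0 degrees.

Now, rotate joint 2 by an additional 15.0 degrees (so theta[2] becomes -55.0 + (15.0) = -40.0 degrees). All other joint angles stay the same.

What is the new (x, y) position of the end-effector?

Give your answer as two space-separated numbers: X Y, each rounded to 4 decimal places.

Answer: -6.1728 6.9994

Derivation:
joint[0] = (0.0000, 0.0000)  (base)
link 0: phi[0] = 110 = 110 deg
  cos(110 deg) = -0.3420, sin(110 deg) = 0.9397
  joint[1] = (0.0000, 0.0000) + 7.1 * (-0.3420, 0.9397) = (0.0000 + -2.4283, 0.0000 + 6.6718) = (-2.4283, 6.6718)
link 1: phi[1] = 110 + 85 = 195 deg
  cos(195 deg) = -0.9659, sin(195 deg) = -0.2588
  joint[2] = (-2.4283, 6.6718) + 2 * (-0.9659, -0.2588) = (-2.4283 + -1.9319, 6.6718 + -0.5176) = (-4.3602, 6.1542)
link 2: phi[2] = 110 + 85 + -40 = 155 deg
  cos(155 deg) = -0.9063, sin(155 deg) = 0.4226
  joint[3] = (-4.3602, 6.1542) + 2 * (-0.9063, 0.4226) = (-4.3602 + -1.8126, 6.1542 + 0.8452) = (-6.1728, 6.9994)
End effector: (-6.1728, 6.9994)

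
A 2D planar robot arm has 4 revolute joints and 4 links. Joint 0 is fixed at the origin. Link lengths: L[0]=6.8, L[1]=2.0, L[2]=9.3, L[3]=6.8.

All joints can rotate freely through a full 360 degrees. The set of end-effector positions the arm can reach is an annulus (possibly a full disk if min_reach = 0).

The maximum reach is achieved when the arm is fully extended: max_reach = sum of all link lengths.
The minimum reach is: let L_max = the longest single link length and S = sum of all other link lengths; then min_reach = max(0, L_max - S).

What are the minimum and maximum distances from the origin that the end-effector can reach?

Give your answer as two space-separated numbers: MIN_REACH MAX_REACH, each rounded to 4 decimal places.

Answer: 0.0000 24.9000

Derivation:
Link lengths: [6.8, 2.0, 9.3, 6.8]
max_reach = 6.8 + 2 + 9.3 + 6.8 = 24.9
L_max = max([6.8, 2.0, 9.3, 6.8]) = 9.3
S (sum of others) = 24.9 - 9.3 = 15.6
min_reach = max(0, 9.3 - 15.6) = max(0, -6.3) = 0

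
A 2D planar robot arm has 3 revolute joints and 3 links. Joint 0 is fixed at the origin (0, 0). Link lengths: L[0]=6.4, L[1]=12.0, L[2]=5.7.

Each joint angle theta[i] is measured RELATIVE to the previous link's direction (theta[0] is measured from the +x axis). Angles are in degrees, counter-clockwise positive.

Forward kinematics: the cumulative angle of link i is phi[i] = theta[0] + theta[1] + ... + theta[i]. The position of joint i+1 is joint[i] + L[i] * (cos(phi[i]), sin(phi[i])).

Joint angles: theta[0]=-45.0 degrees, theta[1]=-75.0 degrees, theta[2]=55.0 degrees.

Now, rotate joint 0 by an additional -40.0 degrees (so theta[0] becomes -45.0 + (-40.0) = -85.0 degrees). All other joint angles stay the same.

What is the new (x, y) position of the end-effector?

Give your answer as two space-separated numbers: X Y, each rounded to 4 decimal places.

Answer: -12.1938 -15.9857

Derivation:
joint[0] = (0.0000, 0.0000)  (base)
link 0: phi[0] = -85 = -85 deg
  cos(-85 deg) = 0.0872, sin(-85 deg) = -0.9962
  joint[1] = (0.0000, 0.0000) + 6.4 * (0.0872, -0.9962) = (0.0000 + 0.5578, 0.0000 + -6.3756) = (0.5578, -6.3756)
link 1: phi[1] = -85 + -75 = -160 deg
  cos(-160 deg) = -0.9397, sin(-160 deg) = -0.3420
  joint[2] = (0.5578, -6.3756) + 12 * (-0.9397, -0.3420) = (0.5578 + -11.2763, -6.3756 + -4.1042) = (-10.7185, -10.4799)
link 2: phi[2] = -85 + -75 + 55 = -105 deg
  cos(-105 deg) = -0.2588, sin(-105 deg) = -0.9659
  joint[3] = (-10.7185, -10.4799) + 5.7 * (-0.2588, -0.9659) = (-10.7185 + -1.4753, -10.4799 + -5.5058) = (-12.1938, -15.9857)
End effector: (-12.1938, -15.9857)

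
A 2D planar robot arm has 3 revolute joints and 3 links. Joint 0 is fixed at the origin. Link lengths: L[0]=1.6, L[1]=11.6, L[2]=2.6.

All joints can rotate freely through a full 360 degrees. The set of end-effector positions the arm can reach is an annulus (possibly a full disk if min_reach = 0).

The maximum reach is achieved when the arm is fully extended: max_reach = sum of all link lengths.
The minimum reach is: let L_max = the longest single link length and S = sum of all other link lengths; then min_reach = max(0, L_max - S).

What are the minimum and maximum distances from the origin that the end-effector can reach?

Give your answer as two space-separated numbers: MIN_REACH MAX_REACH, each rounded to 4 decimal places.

Answer: 7.4000 15.8000

Derivation:
Link lengths: [1.6, 11.6, 2.6]
max_reach = 1.6 + 11.6 + 2.6 = 15.8
L_max = max([1.6, 11.6, 2.6]) = 11.6
S (sum of others) = 15.8 - 11.6 = 4.2
min_reach = max(0, 11.6 - 4.2) = max(0, 7.4) = 7.4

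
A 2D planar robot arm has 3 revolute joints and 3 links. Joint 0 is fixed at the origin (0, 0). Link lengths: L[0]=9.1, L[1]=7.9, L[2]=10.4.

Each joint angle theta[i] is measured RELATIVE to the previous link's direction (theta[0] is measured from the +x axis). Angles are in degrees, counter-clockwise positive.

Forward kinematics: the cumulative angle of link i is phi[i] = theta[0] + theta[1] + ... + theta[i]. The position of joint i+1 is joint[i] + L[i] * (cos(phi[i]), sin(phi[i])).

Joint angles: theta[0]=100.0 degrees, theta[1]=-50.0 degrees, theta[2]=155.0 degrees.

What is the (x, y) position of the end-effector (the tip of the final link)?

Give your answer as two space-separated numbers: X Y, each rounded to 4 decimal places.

Answer: -5.9278 10.6183

Derivation:
joint[0] = (0.0000, 0.0000)  (base)
link 0: phi[0] = 100 = 100 deg
  cos(100 deg) = -0.1736, sin(100 deg) = 0.9848
  joint[1] = (0.0000, 0.0000) + 9.1 * (-0.1736, 0.9848) = (0.0000 + -1.5802, 0.0000 + 8.9618) = (-1.5802, 8.9618)
link 1: phi[1] = 100 + -50 = 50 deg
  cos(50 deg) = 0.6428, sin(50 deg) = 0.7660
  joint[2] = (-1.5802, 8.9618) + 7.9 * (0.6428, 0.7660) = (-1.5802 + 5.0780, 8.9618 + 6.0518) = (3.4978, 15.0135)
link 2: phi[2] = 100 + -50 + 155 = 205 deg
  cos(205 deg) = -0.9063, sin(205 deg) = -0.4226
  joint[3] = (3.4978, 15.0135) + 10.4 * (-0.9063, -0.4226) = (3.4978 + -9.4256, 15.0135 + -4.3952) = (-5.9278, 10.6183)
End effector: (-5.9278, 10.6183)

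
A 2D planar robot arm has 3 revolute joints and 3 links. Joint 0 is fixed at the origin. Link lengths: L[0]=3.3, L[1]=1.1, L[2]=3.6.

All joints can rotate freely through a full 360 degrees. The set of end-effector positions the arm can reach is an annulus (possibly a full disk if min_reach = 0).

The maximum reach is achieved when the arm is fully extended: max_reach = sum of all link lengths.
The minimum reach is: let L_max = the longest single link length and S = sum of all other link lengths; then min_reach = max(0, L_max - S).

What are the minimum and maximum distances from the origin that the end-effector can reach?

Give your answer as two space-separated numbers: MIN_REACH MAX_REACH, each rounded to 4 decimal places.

Link lengths: [3.3, 1.1, 3.6]
max_reach = 3.3 + 1.1 + 3.6 = 8
L_max = max([3.3, 1.1, 3.6]) = 3.6
S (sum of others) = 8 - 3.6 = 4.4
min_reach = max(0, 3.6 - 4.4) = max(0, -0.8) = 0

Answer: 0.0000 8.0000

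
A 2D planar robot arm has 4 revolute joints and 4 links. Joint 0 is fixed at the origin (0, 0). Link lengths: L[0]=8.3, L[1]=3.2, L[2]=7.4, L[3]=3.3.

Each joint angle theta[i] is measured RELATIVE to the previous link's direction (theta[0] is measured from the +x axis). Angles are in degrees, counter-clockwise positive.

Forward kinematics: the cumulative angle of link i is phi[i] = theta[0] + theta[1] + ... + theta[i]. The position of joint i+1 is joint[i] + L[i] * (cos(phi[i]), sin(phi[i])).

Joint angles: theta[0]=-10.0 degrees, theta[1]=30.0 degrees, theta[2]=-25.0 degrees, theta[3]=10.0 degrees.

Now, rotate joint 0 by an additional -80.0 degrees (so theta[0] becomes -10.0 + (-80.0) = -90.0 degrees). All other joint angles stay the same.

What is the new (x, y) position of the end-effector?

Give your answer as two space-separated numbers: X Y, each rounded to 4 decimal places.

Answer: 3.0991 -21.6307

Derivation:
joint[0] = (0.0000, 0.0000)  (base)
link 0: phi[0] = -90 = -90 deg
  cos(-90 deg) = 0.0000, sin(-90 deg) = -1.0000
  joint[1] = (0.0000, 0.0000) + 8.3 * (0.0000, -1.0000) = (0.0000 + 0.0000, 0.0000 + -8.3000) = (0.0000, -8.3000)
link 1: phi[1] = -90 + 30 = -60 deg
  cos(-60 deg) = 0.5000, sin(-60 deg) = -0.8660
  joint[2] = (0.0000, -8.3000) + 3.2 * (0.5000, -0.8660) = (0.0000 + 1.6000, -8.3000 + -2.7713) = (1.6000, -11.0713)
link 2: phi[2] = -90 + 30 + -25 = -85 deg
  cos(-85 deg) = 0.0872, sin(-85 deg) = -0.9962
  joint[3] = (1.6000, -11.0713) + 7.4 * (0.0872, -0.9962) = (1.6000 + 0.6450, -11.0713 + -7.3718) = (2.2450, -18.4431)
link 3: phi[3] = -90 + 30 + -25 + 10 = -75 deg
  cos(-75 deg) = 0.2588, sin(-75 deg) = -0.9659
  joint[4] = (2.2450, -18.4431) + 3.3 * (0.2588, -0.9659) = (2.2450 + 0.8541, -18.4431 + -3.1876) = (3.0991, -21.6307)
End effector: (3.0991, -21.6307)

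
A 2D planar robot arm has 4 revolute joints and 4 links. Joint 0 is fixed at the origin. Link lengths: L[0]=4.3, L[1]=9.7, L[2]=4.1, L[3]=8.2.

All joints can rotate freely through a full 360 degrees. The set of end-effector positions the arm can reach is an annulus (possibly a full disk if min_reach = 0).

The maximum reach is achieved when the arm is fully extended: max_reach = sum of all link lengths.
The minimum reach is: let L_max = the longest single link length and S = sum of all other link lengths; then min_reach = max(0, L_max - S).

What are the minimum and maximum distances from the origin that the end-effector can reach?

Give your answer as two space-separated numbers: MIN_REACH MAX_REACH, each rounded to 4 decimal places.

Link lengths: [4.3, 9.7, 4.1, 8.2]
max_reach = 4.3 + 9.7 + 4.1 + 8.2 = 26.3
L_max = max([4.3, 9.7, 4.1, 8.2]) = 9.7
S (sum of others) = 26.3 - 9.7 = 16.6
min_reach = max(0, 9.7 - 16.6) = max(0, -6.9) = 0

Answer: 0.0000 26.3000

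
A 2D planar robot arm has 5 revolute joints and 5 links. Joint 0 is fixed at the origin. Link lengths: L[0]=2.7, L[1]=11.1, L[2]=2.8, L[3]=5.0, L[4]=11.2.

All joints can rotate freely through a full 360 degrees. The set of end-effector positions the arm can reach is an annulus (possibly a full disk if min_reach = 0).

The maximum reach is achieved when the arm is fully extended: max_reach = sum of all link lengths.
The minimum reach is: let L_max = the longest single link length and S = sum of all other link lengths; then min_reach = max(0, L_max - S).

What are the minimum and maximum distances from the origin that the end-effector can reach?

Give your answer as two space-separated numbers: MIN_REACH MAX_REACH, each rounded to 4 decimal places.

Link lengths: [2.7, 11.1, 2.8, 5.0, 11.2]
max_reach = 2.7 + 11.1 + 2.8 + 5 + 11.2 = 32.8
L_max = max([2.7, 11.1, 2.8, 5.0, 11.2]) = 11.2
S (sum of others) = 32.8 - 11.2 = 21.6
min_reach = max(0, 11.2 - 21.6) = max(0, -10.4) = 0

Answer: 0.0000 32.8000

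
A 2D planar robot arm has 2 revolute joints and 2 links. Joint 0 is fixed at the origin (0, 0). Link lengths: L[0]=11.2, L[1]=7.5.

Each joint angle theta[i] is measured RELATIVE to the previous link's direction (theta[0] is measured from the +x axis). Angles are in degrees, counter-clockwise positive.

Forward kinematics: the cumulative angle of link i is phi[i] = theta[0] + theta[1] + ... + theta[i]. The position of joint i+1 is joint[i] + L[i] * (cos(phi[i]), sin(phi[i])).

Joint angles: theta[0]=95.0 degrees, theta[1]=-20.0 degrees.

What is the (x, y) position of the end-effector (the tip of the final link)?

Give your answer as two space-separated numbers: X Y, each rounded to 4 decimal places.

joint[0] = (0.0000, 0.0000)  (base)
link 0: phi[0] = 95 = 95 deg
  cos(95 deg) = -0.0872, sin(95 deg) = 0.9962
  joint[1] = (0.0000, 0.0000) + 11.2 * (-0.0872, 0.9962) = (0.0000 + -0.9761, 0.0000 + 11.1574) = (-0.9761, 11.1574)
link 1: phi[1] = 95 + -20 = 75 deg
  cos(75 deg) = 0.2588, sin(75 deg) = 0.9659
  joint[2] = (-0.9761, 11.1574) + 7.5 * (0.2588, 0.9659) = (-0.9761 + 1.9411, 11.1574 + 7.2444) = (0.9650, 18.4018)
End effector: (0.9650, 18.4018)

Answer: 0.9650 18.4018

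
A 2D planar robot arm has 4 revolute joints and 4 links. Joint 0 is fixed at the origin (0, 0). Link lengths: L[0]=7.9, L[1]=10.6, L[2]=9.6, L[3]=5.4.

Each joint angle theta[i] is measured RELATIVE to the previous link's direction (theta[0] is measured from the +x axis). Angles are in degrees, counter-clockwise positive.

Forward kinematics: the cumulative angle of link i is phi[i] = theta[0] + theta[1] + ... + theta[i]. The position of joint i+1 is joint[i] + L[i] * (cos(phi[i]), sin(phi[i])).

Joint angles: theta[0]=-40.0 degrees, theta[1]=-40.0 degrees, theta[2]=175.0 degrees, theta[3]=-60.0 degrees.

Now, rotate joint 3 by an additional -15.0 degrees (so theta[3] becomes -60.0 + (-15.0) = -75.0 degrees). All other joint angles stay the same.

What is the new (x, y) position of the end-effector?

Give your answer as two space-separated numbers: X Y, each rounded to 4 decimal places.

joint[0] = (0.0000, 0.0000)  (base)
link 0: phi[0] = -40 = -40 deg
  cos(-40 deg) = 0.7660, sin(-40 deg) = -0.6428
  joint[1] = (0.0000, 0.0000) + 7.9 * (0.7660, -0.6428) = (0.0000 + 6.0518, 0.0000 + -5.0780) = (6.0518, -5.0780)
link 1: phi[1] = -40 + -40 = -80 deg
  cos(-80 deg) = 0.1736, sin(-80 deg) = -0.9848
  joint[2] = (6.0518, -5.0780) + 10.6 * (0.1736, -0.9848) = (6.0518 + 1.8407, -5.0780 + -10.4390) = (7.8924, -15.5170)
link 2: phi[2] = -40 + -40 + 175 = 95 deg
  cos(95 deg) = -0.0872, sin(95 deg) = 0.9962
  joint[3] = (7.8924, -15.5170) + 9.6 * (-0.0872, 0.9962) = (7.8924 + -0.8367, -15.5170 + 9.5635) = (7.0557, -5.9535)
link 3: phi[3] = -40 + -40 + 175 + -75 = 20 deg
  cos(20 deg) = 0.9397, sin(20 deg) = 0.3420
  joint[4] = (7.0557, -5.9535) + 5.4 * (0.9397, 0.3420) = (7.0557 + 5.0743, -5.9535 + 1.8469) = (12.1301, -4.1066)
End effector: (12.1301, -4.1066)

Answer: 12.1301 -4.1066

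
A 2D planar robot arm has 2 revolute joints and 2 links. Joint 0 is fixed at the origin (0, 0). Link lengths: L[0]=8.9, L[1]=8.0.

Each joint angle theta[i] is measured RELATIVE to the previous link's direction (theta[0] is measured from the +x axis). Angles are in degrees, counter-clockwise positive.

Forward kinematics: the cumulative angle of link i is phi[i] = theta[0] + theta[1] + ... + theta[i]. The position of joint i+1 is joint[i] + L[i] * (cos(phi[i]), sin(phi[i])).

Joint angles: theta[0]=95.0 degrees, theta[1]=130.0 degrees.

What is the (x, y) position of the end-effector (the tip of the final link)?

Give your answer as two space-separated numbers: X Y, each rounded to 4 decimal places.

Answer: -6.4325 3.2093

Derivation:
joint[0] = (0.0000, 0.0000)  (base)
link 0: phi[0] = 95 = 95 deg
  cos(95 deg) = -0.0872, sin(95 deg) = 0.9962
  joint[1] = (0.0000, 0.0000) + 8.9 * (-0.0872, 0.9962) = (0.0000 + -0.7757, 0.0000 + 8.8661) = (-0.7757, 8.8661)
link 1: phi[1] = 95 + 130 = 225 deg
  cos(225 deg) = -0.7071, sin(225 deg) = -0.7071
  joint[2] = (-0.7757, 8.8661) + 8 * (-0.7071, -0.7071) = (-0.7757 + -5.6569, 8.8661 + -5.6569) = (-6.4325, 3.2093)
End effector: (-6.4325, 3.2093)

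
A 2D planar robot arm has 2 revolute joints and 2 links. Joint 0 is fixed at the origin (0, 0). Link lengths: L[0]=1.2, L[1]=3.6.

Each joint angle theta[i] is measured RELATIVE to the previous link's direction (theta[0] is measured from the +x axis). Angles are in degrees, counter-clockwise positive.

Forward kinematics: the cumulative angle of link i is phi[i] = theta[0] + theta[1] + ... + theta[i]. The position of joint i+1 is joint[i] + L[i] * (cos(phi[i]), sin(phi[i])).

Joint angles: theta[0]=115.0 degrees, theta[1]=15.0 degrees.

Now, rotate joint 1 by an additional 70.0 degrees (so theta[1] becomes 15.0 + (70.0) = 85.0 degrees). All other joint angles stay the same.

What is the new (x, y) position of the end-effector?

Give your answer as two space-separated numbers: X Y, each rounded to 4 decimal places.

Answer: -3.8900 -0.1437

Derivation:
joint[0] = (0.0000, 0.0000)  (base)
link 0: phi[0] = 115 = 115 deg
  cos(115 deg) = -0.4226, sin(115 deg) = 0.9063
  joint[1] = (0.0000, 0.0000) + 1.2 * (-0.4226, 0.9063) = (0.0000 + -0.5071, 0.0000 + 1.0876) = (-0.5071, 1.0876)
link 1: phi[1] = 115 + 85 = 200 deg
  cos(200 deg) = -0.9397, sin(200 deg) = -0.3420
  joint[2] = (-0.5071, 1.0876) + 3.6 * (-0.9397, -0.3420) = (-0.5071 + -3.3829, 1.0876 + -1.2313) = (-3.8900, -0.1437)
End effector: (-3.8900, -0.1437)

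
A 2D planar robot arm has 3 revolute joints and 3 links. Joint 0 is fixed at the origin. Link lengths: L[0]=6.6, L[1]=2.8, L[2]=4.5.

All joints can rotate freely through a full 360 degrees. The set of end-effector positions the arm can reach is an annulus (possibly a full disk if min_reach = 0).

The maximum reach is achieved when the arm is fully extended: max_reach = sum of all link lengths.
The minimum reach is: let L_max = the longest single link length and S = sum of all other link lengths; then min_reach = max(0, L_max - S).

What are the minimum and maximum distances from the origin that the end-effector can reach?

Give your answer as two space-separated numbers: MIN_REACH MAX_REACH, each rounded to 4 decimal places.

Answer: 0.0000 13.9000

Derivation:
Link lengths: [6.6, 2.8, 4.5]
max_reach = 6.6 + 2.8 + 4.5 = 13.9
L_max = max([6.6, 2.8, 4.5]) = 6.6
S (sum of others) = 13.9 - 6.6 = 7.3
min_reach = max(0, 6.6 - 7.3) = max(0, -0.7) = 0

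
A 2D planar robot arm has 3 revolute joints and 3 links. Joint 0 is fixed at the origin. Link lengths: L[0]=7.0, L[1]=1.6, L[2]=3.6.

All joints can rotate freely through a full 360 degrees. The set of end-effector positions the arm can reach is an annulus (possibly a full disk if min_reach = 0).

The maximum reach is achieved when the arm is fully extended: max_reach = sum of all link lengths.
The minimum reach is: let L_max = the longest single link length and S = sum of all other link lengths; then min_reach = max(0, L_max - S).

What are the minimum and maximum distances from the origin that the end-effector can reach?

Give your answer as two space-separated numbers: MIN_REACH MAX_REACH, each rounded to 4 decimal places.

Answer: 1.8000 12.2000

Derivation:
Link lengths: [7.0, 1.6, 3.6]
max_reach = 7 + 1.6 + 3.6 = 12.2
L_max = max([7.0, 1.6, 3.6]) = 7
S (sum of others) = 12.2 - 7 = 5.2
min_reach = max(0, 7 - 5.2) = max(0, 1.8) = 1.8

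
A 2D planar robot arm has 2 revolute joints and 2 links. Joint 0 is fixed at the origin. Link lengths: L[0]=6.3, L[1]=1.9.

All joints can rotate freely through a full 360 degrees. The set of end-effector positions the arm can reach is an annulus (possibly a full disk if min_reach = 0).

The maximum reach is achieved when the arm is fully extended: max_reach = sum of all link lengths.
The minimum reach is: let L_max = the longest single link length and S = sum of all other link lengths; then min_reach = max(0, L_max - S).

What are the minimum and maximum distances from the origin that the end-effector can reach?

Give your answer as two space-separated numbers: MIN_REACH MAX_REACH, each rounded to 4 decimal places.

Answer: 4.4000 8.2000

Derivation:
Link lengths: [6.3, 1.9]
max_reach = 6.3 + 1.9 = 8.2
L_max = max([6.3, 1.9]) = 6.3
S (sum of others) = 8.2 - 6.3 = 1.9
min_reach = max(0, 6.3 - 1.9) = max(0, 4.4) = 4.4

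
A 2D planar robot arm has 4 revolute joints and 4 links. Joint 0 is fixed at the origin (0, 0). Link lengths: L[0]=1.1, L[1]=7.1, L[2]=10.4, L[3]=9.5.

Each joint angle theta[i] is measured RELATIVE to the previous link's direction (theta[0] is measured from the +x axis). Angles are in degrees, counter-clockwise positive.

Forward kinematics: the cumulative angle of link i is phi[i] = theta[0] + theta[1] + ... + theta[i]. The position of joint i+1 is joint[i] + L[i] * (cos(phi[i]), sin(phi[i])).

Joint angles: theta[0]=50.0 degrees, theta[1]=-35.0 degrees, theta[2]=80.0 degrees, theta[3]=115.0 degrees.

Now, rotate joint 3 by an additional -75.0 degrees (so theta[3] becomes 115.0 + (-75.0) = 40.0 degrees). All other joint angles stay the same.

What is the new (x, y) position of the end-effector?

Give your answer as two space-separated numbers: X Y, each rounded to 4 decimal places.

Answer: -0.0588 19.7582

Derivation:
joint[0] = (0.0000, 0.0000)  (base)
link 0: phi[0] = 50 = 50 deg
  cos(50 deg) = 0.6428, sin(50 deg) = 0.7660
  joint[1] = (0.0000, 0.0000) + 1.1 * (0.6428, 0.7660) = (0.0000 + 0.7071, 0.0000 + 0.8426) = (0.7071, 0.8426)
link 1: phi[1] = 50 + -35 = 15 deg
  cos(15 deg) = 0.9659, sin(15 deg) = 0.2588
  joint[2] = (0.7071, 0.8426) + 7.1 * (0.9659, 0.2588) = (0.7071 + 6.8581, 0.8426 + 1.8376) = (7.5651, 2.6803)
link 2: phi[2] = 50 + -35 + 80 = 95 deg
  cos(95 deg) = -0.0872, sin(95 deg) = 0.9962
  joint[3] = (7.5651, 2.6803) + 10.4 * (-0.0872, 0.9962) = (7.5651 + -0.9064, 2.6803 + 10.3604) = (6.6587, 13.0407)
link 3: phi[3] = 50 + -35 + 80 + 40 = 135 deg
  cos(135 deg) = -0.7071, sin(135 deg) = 0.7071
  joint[4] = (6.6587, 13.0407) + 9.5 * (-0.7071, 0.7071) = (6.6587 + -6.7175, 13.0407 + 6.7175) = (-0.0588, 19.7582)
End effector: (-0.0588, 19.7582)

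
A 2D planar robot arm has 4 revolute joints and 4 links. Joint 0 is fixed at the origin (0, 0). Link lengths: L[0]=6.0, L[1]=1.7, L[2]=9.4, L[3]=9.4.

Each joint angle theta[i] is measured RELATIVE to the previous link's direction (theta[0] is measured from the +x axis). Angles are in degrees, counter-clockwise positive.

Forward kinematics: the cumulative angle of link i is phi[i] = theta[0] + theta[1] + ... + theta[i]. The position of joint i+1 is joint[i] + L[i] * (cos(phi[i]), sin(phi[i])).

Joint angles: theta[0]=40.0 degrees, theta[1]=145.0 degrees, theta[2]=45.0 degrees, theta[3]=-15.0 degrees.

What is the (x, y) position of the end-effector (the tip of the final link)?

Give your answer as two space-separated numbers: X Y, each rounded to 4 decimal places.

joint[0] = (0.0000, 0.0000)  (base)
link 0: phi[0] = 40 = 40 deg
  cos(40 deg) = 0.7660, sin(40 deg) = 0.6428
  joint[1] = (0.0000, 0.0000) + 6 * (0.7660, 0.6428) = (0.0000 + 4.5963, 0.0000 + 3.8567) = (4.5963, 3.8567)
link 1: phi[1] = 40 + 145 = 185 deg
  cos(185 deg) = -0.9962, sin(185 deg) = -0.0872
  joint[2] = (4.5963, 3.8567) + 1.7 * (-0.9962, -0.0872) = (4.5963 + -1.6935, 3.8567 + -0.1482) = (2.9027, 3.7086)
link 2: phi[2] = 40 + 145 + 45 = 230 deg
  cos(230 deg) = -0.6428, sin(230 deg) = -0.7660
  joint[3] = (2.9027, 3.7086) + 9.4 * (-0.6428, -0.7660) = (2.9027 + -6.0422, 3.7086 + -7.2008) = (-3.1395, -3.4923)
link 3: phi[3] = 40 + 145 + 45 + -15 = 215 deg
  cos(215 deg) = -0.8192, sin(215 deg) = -0.5736
  joint[4] = (-3.1395, -3.4923) + 9.4 * (-0.8192, -0.5736) = (-3.1395 + -7.7000, -3.4923 + -5.3916) = (-10.8395, -8.8839)
End effector: (-10.8395, -8.8839)

Answer: -10.8395 -8.8839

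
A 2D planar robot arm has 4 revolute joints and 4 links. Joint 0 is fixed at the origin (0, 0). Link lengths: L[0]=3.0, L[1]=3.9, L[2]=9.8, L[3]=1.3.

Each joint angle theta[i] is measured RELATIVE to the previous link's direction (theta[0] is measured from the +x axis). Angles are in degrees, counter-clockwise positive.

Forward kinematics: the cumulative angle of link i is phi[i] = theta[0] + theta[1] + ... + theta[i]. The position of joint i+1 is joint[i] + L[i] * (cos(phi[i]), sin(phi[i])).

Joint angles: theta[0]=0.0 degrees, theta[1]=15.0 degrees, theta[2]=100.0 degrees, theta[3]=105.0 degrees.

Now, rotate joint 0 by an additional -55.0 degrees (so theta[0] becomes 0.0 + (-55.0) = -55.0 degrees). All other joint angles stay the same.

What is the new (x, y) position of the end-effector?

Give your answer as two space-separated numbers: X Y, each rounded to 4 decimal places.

Answer: 8.3526 3.8592

Derivation:
joint[0] = (0.0000, 0.0000)  (base)
link 0: phi[0] = -55 = -55 deg
  cos(-55 deg) = 0.5736, sin(-55 deg) = -0.8192
  joint[1] = (0.0000, 0.0000) + 3 * (0.5736, -0.8192) = (0.0000 + 1.7207, 0.0000 + -2.4575) = (1.7207, -2.4575)
link 1: phi[1] = -55 + 15 = -40 deg
  cos(-40 deg) = 0.7660, sin(-40 deg) = -0.6428
  joint[2] = (1.7207, -2.4575) + 3.9 * (0.7660, -0.6428) = (1.7207 + 2.9876, -2.4575 + -2.5069) = (4.7083, -4.9643)
link 2: phi[2] = -55 + 15 + 100 = 60 deg
  cos(60 deg) = 0.5000, sin(60 deg) = 0.8660
  joint[3] = (4.7083, -4.9643) + 9.8 * (0.5000, 0.8660) = (4.7083 + 4.9000, -4.9643 + 8.4870) = (9.6083, 3.5227)
link 3: phi[3] = -55 + 15 + 100 + 105 = 165 deg
  cos(165 deg) = -0.9659, sin(165 deg) = 0.2588
  joint[4] = (9.6083, 3.5227) + 1.3 * (-0.9659, 0.2588) = (9.6083 + -1.2557, 3.5227 + 0.3365) = (8.3526, 3.8592)
End effector: (8.3526, 3.8592)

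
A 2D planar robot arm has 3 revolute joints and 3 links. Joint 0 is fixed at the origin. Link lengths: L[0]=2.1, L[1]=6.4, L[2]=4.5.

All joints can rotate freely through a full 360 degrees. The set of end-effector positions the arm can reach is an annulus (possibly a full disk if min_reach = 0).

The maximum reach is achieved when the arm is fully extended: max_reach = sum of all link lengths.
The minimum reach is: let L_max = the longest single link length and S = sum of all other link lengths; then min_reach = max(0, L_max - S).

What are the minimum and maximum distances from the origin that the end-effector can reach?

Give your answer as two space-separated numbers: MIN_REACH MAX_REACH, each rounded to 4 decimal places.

Link lengths: [2.1, 6.4, 4.5]
max_reach = 2.1 + 6.4 + 4.5 = 13
L_max = max([2.1, 6.4, 4.5]) = 6.4
S (sum of others) = 13 - 6.4 = 6.6
min_reach = max(0, 6.4 - 6.6) = max(0, -0.2) = 0

Answer: 0.0000 13.0000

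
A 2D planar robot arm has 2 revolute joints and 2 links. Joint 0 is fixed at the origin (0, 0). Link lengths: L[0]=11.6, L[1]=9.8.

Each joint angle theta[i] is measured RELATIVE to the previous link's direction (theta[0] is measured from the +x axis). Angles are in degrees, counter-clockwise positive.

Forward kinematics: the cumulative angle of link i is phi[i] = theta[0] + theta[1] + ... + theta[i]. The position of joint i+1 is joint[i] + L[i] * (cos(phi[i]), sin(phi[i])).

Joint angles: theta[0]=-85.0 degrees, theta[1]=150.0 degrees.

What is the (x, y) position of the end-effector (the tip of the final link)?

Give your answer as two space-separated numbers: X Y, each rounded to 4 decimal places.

joint[0] = (0.0000, 0.0000)  (base)
link 0: phi[0] = -85 = -85 deg
  cos(-85 deg) = 0.0872, sin(-85 deg) = -0.9962
  joint[1] = (0.0000, 0.0000) + 11.6 * (0.0872, -0.9962) = (0.0000 + 1.0110, 0.0000 + -11.5559) = (1.0110, -11.5559)
link 1: phi[1] = -85 + 150 = 65 deg
  cos(65 deg) = 0.4226, sin(65 deg) = 0.9063
  joint[2] = (1.0110, -11.5559) + 9.8 * (0.4226, 0.9063) = (1.0110 + 4.1417, -11.5559 + 8.8818) = (5.1527, -2.6740)
End effector: (5.1527, -2.6740)

Answer: 5.1527 -2.6740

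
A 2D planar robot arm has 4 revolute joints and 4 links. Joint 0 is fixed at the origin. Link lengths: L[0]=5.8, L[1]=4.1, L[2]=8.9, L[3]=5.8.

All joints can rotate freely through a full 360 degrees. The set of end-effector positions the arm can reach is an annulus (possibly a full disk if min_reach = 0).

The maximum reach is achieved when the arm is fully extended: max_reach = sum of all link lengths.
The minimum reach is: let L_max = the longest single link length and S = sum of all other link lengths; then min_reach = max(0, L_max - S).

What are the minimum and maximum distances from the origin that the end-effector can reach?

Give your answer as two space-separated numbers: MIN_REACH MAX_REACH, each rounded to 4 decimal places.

Answer: 0.0000 24.6000

Derivation:
Link lengths: [5.8, 4.1, 8.9, 5.8]
max_reach = 5.8 + 4.1 + 8.9 + 5.8 = 24.6
L_max = max([5.8, 4.1, 8.9, 5.8]) = 8.9
S (sum of others) = 24.6 - 8.9 = 15.7
min_reach = max(0, 8.9 - 15.7) = max(0, -6.8) = 0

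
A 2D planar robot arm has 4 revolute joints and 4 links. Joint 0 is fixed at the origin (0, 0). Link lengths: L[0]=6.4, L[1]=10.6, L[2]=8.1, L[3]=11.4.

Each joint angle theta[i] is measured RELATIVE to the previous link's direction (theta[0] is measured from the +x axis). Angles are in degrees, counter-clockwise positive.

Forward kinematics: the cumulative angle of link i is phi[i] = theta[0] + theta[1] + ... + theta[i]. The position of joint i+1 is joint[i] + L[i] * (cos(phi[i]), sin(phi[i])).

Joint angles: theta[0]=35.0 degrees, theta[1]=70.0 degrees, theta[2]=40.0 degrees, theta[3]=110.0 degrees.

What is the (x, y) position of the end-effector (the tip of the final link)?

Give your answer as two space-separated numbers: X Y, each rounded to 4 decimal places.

joint[0] = (0.0000, 0.0000)  (base)
link 0: phi[0] = 35 = 35 deg
  cos(35 deg) = 0.8192, sin(35 deg) = 0.5736
  joint[1] = (0.0000, 0.0000) + 6.4 * (0.8192, 0.5736) = (0.0000 + 5.2426, 0.0000 + 3.6709) = (5.2426, 3.6709)
link 1: phi[1] = 35 + 70 = 105 deg
  cos(105 deg) = -0.2588, sin(105 deg) = 0.9659
  joint[2] = (5.2426, 3.6709) + 10.6 * (-0.2588, 0.9659) = (5.2426 + -2.7435, 3.6709 + 10.2388) = (2.4991, 13.9097)
link 2: phi[2] = 35 + 70 + 40 = 145 deg
  cos(145 deg) = -0.8192, sin(145 deg) = 0.5736
  joint[3] = (2.4991, 13.9097) + 8.1 * (-0.8192, 0.5736) = (2.4991 + -6.6351, 13.9097 + 4.6460) = (-4.1360, 18.5557)
link 3: phi[3] = 35 + 70 + 40 + 110 = 255 deg
  cos(255 deg) = -0.2588, sin(255 deg) = -0.9659
  joint[4] = (-4.1360, 18.5557) + 11.4 * (-0.2588, -0.9659) = (-4.1360 + -2.9505, 18.5557 + -11.0116) = (-7.0866, 7.5441)
End effector: (-7.0866, 7.5441)

Answer: -7.0866 7.5441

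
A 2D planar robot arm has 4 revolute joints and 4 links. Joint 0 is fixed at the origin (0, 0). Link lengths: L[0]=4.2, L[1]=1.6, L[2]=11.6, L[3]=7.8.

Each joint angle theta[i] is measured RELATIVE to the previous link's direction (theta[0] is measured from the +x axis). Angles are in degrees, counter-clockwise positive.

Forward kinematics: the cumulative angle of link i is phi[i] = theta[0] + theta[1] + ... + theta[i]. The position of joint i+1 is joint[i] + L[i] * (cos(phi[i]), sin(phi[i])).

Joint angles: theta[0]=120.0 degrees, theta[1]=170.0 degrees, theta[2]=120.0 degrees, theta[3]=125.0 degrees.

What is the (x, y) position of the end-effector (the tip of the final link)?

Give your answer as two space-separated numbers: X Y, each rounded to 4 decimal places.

joint[0] = (0.0000, 0.0000)  (base)
link 0: phi[0] = 120 = 120 deg
  cos(120 deg) = -0.5000, sin(120 deg) = 0.8660
  joint[1] = (0.0000, 0.0000) + 4.2 * (-0.5000, 0.8660) = (0.0000 + -2.1000, 0.0000 + 3.6373) = (-2.1000, 3.6373)
link 1: phi[1] = 120 + 170 = 290 deg
  cos(290 deg) = 0.3420, sin(290 deg) = -0.9397
  joint[2] = (-2.1000, 3.6373) + 1.6 * (0.3420, -0.9397) = (-2.1000 + 0.5472, 3.6373 + -1.5035) = (-1.5528, 2.1338)
link 2: phi[2] = 120 + 170 + 120 = 410 deg
  cos(410 deg) = 0.6428, sin(410 deg) = 0.7660
  joint[3] = (-1.5528, 2.1338) + 11.6 * (0.6428, 0.7660) = (-1.5528 + 7.4563, 2.1338 + 8.8861) = (5.9036, 11.0199)
link 3: phi[3] = 120 + 170 + 120 + 125 = 535 deg
  cos(535 deg) = -0.9962, sin(535 deg) = 0.0872
  joint[4] = (5.9036, 11.0199) + 7.8 * (-0.9962, 0.0872) = (5.9036 + -7.7703, 11.0199 + 0.6798) = (-1.8668, 11.6997)
End effector: (-1.8668, 11.6997)

Answer: -1.8668 11.6997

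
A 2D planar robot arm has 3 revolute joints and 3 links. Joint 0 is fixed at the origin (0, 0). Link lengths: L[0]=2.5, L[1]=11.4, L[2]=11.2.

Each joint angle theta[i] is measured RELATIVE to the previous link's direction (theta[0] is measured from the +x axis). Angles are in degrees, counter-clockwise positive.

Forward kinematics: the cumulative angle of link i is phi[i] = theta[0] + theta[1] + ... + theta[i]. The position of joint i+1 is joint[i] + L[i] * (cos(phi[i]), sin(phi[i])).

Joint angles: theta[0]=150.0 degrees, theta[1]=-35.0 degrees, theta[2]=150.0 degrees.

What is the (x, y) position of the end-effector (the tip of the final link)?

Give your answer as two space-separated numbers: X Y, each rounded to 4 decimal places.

joint[0] = (0.0000, 0.0000)  (base)
link 0: phi[0] = 150 = 150 deg
  cos(150 deg) = -0.8660, sin(150 deg) = 0.5000
  joint[1] = (0.0000, 0.0000) + 2.5 * (-0.8660, 0.5000) = (0.0000 + -2.1651, 0.0000 + 1.2500) = (-2.1651, 1.2500)
link 1: phi[1] = 150 + -35 = 115 deg
  cos(115 deg) = -0.4226, sin(115 deg) = 0.9063
  joint[2] = (-2.1651, 1.2500) + 11.4 * (-0.4226, 0.9063) = (-2.1651 + -4.8178, 1.2500 + 10.3319) = (-6.9829, 11.5819)
link 2: phi[2] = 150 + -35 + 150 = 265 deg
  cos(265 deg) = -0.0872, sin(265 deg) = -0.9962
  joint[3] = (-6.9829, 11.5819) + 11.2 * (-0.0872, -0.9962) = (-6.9829 + -0.9761, 11.5819 + -11.1574) = (-7.9591, 0.4245)
End effector: (-7.9591, 0.4245)

Answer: -7.9591 0.4245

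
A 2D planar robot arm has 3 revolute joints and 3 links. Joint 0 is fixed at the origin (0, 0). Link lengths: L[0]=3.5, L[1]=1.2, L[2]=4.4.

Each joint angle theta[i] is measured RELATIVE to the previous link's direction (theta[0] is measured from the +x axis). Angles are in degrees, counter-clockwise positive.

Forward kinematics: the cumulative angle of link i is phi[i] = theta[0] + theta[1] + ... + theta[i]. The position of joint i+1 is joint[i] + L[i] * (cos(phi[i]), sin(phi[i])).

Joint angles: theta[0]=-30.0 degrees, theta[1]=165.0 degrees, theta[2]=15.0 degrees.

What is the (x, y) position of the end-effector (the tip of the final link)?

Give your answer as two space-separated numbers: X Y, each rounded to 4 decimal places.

Answer: -1.6280 1.2985

Derivation:
joint[0] = (0.0000, 0.0000)  (base)
link 0: phi[0] = -30 = -30 deg
  cos(-30 deg) = 0.8660, sin(-30 deg) = -0.5000
  joint[1] = (0.0000, 0.0000) + 3.5 * (0.8660, -0.5000) = (0.0000 + 3.0311, 0.0000 + -1.7500) = (3.0311, -1.7500)
link 1: phi[1] = -30 + 165 = 135 deg
  cos(135 deg) = -0.7071, sin(135 deg) = 0.7071
  joint[2] = (3.0311, -1.7500) + 1.2 * (-0.7071, 0.7071) = (3.0311 + -0.8485, -1.7500 + 0.8485) = (2.1826, -0.9015)
link 2: phi[2] = -30 + 165 + 15 = 150 deg
  cos(150 deg) = -0.8660, sin(150 deg) = 0.5000
  joint[3] = (2.1826, -0.9015) + 4.4 * (-0.8660, 0.5000) = (2.1826 + -3.8105, -0.9015 + 2.2000) = (-1.6280, 1.2985)
End effector: (-1.6280, 1.2985)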